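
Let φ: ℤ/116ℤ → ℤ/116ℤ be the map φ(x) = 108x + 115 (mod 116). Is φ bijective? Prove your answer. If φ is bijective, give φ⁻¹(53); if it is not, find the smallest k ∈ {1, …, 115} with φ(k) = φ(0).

Recall that φ is injective if φ(u) = φ(v) implies u = v.
We have gcd(108, 116) = 4 > 1. Taking u = 0 and v = 29: φ(0) = 115 and φ(29) = 108·29 + 115 = 3247 ≡ 115 (mod 116).
So φ(0) = φ(29) while 0 ≠ 29, therefore φ is not injective, hence not bijective.
Since φ is not bijective, we find the least positive k with φ(k) = φ(0): this means 108k ≡ 0 (mod 116), i.e. 116 ∣ 108k. Since gcd(108, 116) = 4, dividing through by 4 this holds exactly when 29 ∣ 27k, and as gcd(27, 29) = 1, exactly when 29 ∣ k.
The smallest positive such k is 29.

29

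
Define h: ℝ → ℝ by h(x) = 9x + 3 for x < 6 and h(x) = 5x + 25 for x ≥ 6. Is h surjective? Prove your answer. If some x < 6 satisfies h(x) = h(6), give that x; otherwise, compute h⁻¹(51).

Both pieces are strictly increasing (slopes 9 and 5), so each is injective on its own interval.
The left piece maps (−∞, 6) onto (−∞, 57); the right piece maps [6, ∞) onto [55, ∞).
The union (−∞, 57) ∪ [55, ∞) covers ℝ, so h is surjective.
For the follow-up: the images overlap, so an x < 6 with h(x) = h(6) exists. h(6) = 55; solving 9x + 3 = 55 for x < 6 gives x = (55 − 3)/9 = 52/9.

52/9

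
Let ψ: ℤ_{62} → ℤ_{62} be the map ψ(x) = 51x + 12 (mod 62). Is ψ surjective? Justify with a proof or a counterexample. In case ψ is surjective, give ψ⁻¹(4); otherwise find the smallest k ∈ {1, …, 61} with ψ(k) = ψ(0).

12

Since gcd(51, 62) = 1, 51 is invertible modulo 62. Euclid's algorithm: 62 = 1·51 + 11, 51 = 4·11 + 7, 11 = 1·7 + 4, 7 = 1·4 + 3, 4 = 1·3 + 1; back-substituting gives 1 = 45·51 − 37·62, so 51⁻¹ ≡ 45 (mod 62).
For any y ∈ ℤ_{62}, x = 45(y − 12) mod 62 satisfies ψ(x) = 51·45(y − 12) + 12 ≡ y (since 51·45 ≡ 1 mod 62). So every y has a preimage.
Therefore ψ is surjective.
Since ψ is surjective, we compute ψ⁻¹(4): solve 51x + 12 ≡ 4 (mod 62), i.e. 51x ≡ 54 (mod 62).
Multiplying by 51⁻¹ = 45 gives x ≡ 45·54 = 2430 = 39·62 + 12 ≡ 12 (mod 62).
Check: ψ(12) = 51·12 + 12 = 624 = 10·62 + 4 ≡ 4 (mod 62).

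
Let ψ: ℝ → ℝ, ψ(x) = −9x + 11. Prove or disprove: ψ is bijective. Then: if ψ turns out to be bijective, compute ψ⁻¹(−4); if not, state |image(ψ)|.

5/3

Suppose ψ(u) = ψ(v). Then −9u + 11 = −9v + 11, hence −9u = −9v, so u = v.
For any y ∈ ℝ, x = (y − 11)/(−9) satisfies ψ(x) = y.
Hence ψ is bijective.
Since ψ is bijective, we compute ψ⁻¹(−4) = (−4 − 11)/(−9) = 5/3.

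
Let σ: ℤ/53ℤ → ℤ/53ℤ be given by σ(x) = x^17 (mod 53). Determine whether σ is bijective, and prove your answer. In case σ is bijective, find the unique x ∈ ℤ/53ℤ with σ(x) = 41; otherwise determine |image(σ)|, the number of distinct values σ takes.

Since 53 is prime, the nonzero elements of ℤ/53ℤ form a cyclic group of order 52.
As gcd(17, 52) = 1, raising to the 17th power is a bijection on this group: if x_1^17 ≡ x_2^17 then (x_1x_2^{−1})^17 = 1, and the only element of order dividing gcd(17, 52) = 1 is 1, so x_1 = x_2.
With σ(0) = 0 this makes σ injective on all of ℤ/53ℤ, hence bijective (finite equal-size domain and codomain). In particular σ is bijective.
Since σ is bijective, we find the preimage of 41. The inverse of x ↦ x^17 on (ℤ/53ℤ)^× is x ↦ x^49, because 17·49 = 833 = 16·52 + 1 ≡ 1 (mod 52) and x^{52} = 1 for x ≠ 0 (Fermat). So σ⁻¹(41) = 41^49 mod 53.
Repeated squaring mod 53: 41^1 ≡ 41, 41^2 ≡ 41² = 1681 ≡ 38, 41^4 ≡ 38² = 1444 ≡ 13, 41^8 ≡ 13² = 169 ≡ 10, 41^16 ≡ 10² = 100 ≡ 47, 41^32 ≡ 47² = 2209 ≡ 36. Since 49 = 32 + 16 + 1, 41^49 ≡ 36·47·41: 36·47 = 1692 ≡ 49, then 49·41 = 2009 ≡ 48. So 41^49 ≡ 48 (mod 53).
Hence σ⁻¹(41) = 48.

48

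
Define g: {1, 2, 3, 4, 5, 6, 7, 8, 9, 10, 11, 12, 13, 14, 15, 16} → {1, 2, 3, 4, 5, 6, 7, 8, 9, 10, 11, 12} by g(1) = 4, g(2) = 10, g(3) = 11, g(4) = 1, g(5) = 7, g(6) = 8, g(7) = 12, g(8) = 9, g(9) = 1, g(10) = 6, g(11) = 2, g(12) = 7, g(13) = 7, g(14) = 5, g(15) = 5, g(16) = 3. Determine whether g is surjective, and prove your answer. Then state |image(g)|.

12

Every element of the codomain has a preimage: 1 = g(4), 2 = g(11), 3 = g(16), 4 = g(1), 5 = g(14), 6 = g(10), 7 = g(5), 8 = g(6), 9 = g(8), 10 = g(2), 11 = g(3), 12 = g(7).
So g is surjective.
The image of g is {1, 2, 3, 4, 5, 6, 7, 8, 9, 10, 11, 12}, which has 12 elements.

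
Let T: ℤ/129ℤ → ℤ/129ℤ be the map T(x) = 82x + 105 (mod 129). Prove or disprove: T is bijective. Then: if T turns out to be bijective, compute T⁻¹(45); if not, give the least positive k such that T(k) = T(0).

15

Recall that T is injective when T(s) = T(t) forces s = t.
Suppose T(s) = T(t) in ℤ/129ℤ. Then 82s + 105 ≡ 82t + 105 (mod 129), so 82(s − t) ≡ 0 (mod 129).
Since gcd(82, 129) = 1, 82 is invertible modulo 129, so s − t ≡ 0 (mod 129), i.e. s = t.
We now compute 82⁻¹ mod 129 explicitly. Euclid's algorithm: 129 = 1·82 + 47, 82 = 1·47 + 35, 47 = 1·35 + 12, 35 = 2·12 + 11, 12 = 1·11 + 1; back-substituting gives 1 = 118·82 − 75·129, so 82⁻¹ ≡ 118 (mod 129).
For any y ∈ ℤ/129ℤ, x = 118(y − 105) mod 129 satisfies T(x) = 82·118(y − 105) + 105 ≡ y (since 82·118 ≡ 1 mod 129). So every y has a preimage.
Hence T is bijective.
Since T is bijective, we compute T⁻¹(45): solve 82x + 105 ≡ 45 (mod 129), i.e. 82x ≡ 69 (mod 129).
Multiplying by 82⁻¹ = 118 gives x ≡ 118·69 = 8142 = 63·129 + 15 ≡ 15 (mod 129).
Check: T(15) = 82·15 + 105 = 1335 = 10·129 + 45 ≡ 45 (mod 129).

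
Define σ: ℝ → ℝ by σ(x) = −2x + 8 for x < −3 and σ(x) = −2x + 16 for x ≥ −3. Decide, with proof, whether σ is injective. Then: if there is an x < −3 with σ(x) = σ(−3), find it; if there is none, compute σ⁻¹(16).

-7

Both pieces are strictly decreasing (slopes −2 and −2), so each is injective on its own interval.
The left piece maps (−∞, −3) onto (14, ∞); the right piece maps [−3, ∞) onto (−∞, 22].
These images overlap. In particular σ(−3) = 22 (right piece), and solving −2x + 8 = 22 on the left piece gives x = −7 < −3.
So σ(−7) = σ(−3) with −7 ≠ −3, and σ is not injective. This x = −7 is the requested value below −3.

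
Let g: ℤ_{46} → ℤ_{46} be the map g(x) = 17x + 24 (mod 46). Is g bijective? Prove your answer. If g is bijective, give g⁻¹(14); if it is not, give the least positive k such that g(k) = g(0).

If g(a) = g(b), then 17a ≡ 17b (mod 46). Because gcd(17, 46) = 1, we may cancel 17 to get a ≡ b (mod 46).
We now compute 17⁻¹ mod 46 explicitly. Euclid's algorithm: 46 = 2·17 + 12, 17 = 1·12 + 5, 12 = 2·5 + 2, 5 = 2·2 + 1; back-substituting gives 1 = 19·17 − 7·46, so 17⁻¹ ≡ 19 (mod 46).
For any y ∈ ℤ_{46}, x = 19(y − 24) mod 46 satisfies g(x) = 17·19(y − 24) + 24 ≡ y (since 17·19 ≡ 1 mod 46). So every y has a preimage.
Hence g is bijective.
Since g is bijective, we compute g⁻¹(14): solve 17x + 24 ≡ 14 (mod 46), i.e. 17x ≡ 36 (mod 46).
Multiplying by 17⁻¹ = 19 gives x ≡ 19·36 = 684 = 14·46 + 40 ≡ 40 (mod 46).
Check: g(40) = 17·40 + 24 = 704 = 15·46 + 14 ≡ 14 (mod 46).

40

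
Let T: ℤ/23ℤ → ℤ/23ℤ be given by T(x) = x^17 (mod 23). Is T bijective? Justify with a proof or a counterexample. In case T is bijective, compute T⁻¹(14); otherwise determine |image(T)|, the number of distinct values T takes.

Since 23 is prime, the nonzero elements of ℤ/23ℤ form a cyclic group of order 22.
As gcd(17, 22) = 1, raising to the 17th power is a bijection on this group: if s^17 ≡ t^17 then (st^{−1})^17 = 1, and the only element of order dividing gcd(17, 22) = 1 is 1, so s = t.
With T(0) = 0 this makes T injective on all of ℤ/23ℤ, hence bijective (finite equal-size domain and codomain). In particular T is bijective.
Since T is bijective, we find the preimage of 14. The inverse of x ↦ x^17 on (ℤ/23ℤ)^× is x ↦ x^13, because 17·13 = 221 = 10·22 + 1 ≡ 1 (mod 22) and x^{22} = 1 for x ≠ 0 (Fermat). So T⁻¹(14) = 14^13 mod 23.
Repeated squaring mod 23: 14^1 ≡ 14, 14^2 ≡ 14² = 196 ≡ 12, 14^4 ≡ 12² = 144 ≡ 6, 14^8 ≡ 6² = 36 ≡ 13. Since 13 = 8 + 4 + 1, 14^13 ≡ 13·6·14: 13·6 = 78 ≡ 9, then 9·14 = 126 ≡ 11. So 14^13 ≡ 11 (mod 23).
Hence T⁻¹(14) = 11.

11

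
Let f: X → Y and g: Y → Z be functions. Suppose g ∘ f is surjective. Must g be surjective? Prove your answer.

surjective

Let c ∈ Z. Since g ∘ f is surjective, some a ∈ X has g(f(a)) = c. Then b = f(a) ∈ Y satisfies g(b) = c. So g is surjective.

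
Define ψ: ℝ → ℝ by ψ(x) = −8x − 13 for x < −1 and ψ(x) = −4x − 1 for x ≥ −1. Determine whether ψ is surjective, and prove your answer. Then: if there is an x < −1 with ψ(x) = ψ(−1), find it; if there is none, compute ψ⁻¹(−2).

-2

Both pieces are strictly decreasing (slopes −8 and −4), so each is injective on its own interval.
The left piece maps (−∞, −1) onto (−5, ∞); the right piece maps [−1, ∞) onto (−∞, 3].
The union (−5, ∞) ∪ (−∞, 3] covers ℝ, so ψ is surjective.
For the follow-up: the images overlap, so an x < −1 with ψ(x) = ψ(−1) exists. ψ(−1) = 3; solving −8x − 13 = 3 for x < −1 gives x = (3 + 13)/(−8) = −2.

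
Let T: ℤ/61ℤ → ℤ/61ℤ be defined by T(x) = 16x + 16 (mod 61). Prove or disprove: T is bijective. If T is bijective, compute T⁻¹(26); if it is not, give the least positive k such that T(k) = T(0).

54

Suppose T(u) = T(v) in ℤ/61ℤ. Then 16u + 16 ≡ 16v + 16 (mod 61), hence 16(u − v) ≡ 0 (mod 61).
Since gcd(16, 61) = 1, 16 is invertible modulo 61, hence u − v ≡ 0 (mod 61), i.e. u = v.
We now compute 16⁻¹ mod 61 explicitly. Euclid's algorithm: 61 = 3·16 + 13, 16 = 1·13 + 3, 13 = 4·3 + 1; back-substituting gives 1 = 42·16 − 11·61, so 16⁻¹ ≡ 42 (mod 61).
Then y ↦ 42(y − 16) is a two-sided inverse to T, so every y ∈ ℤ/61ℤ has a preimage.
Hence T is bijective.
Since T is bijective, we find T⁻¹(26): we need 16x ≡ 26 − 16 ≡ 10 (mod 61). Using 16⁻¹ = 42: x ≡ 42·10 = 420 = 6·61 + 54, so x = 54.
Check: T(54) = 16·54 + 16 = 880 = 14·61 + 26 ≡ 26 (mod 61).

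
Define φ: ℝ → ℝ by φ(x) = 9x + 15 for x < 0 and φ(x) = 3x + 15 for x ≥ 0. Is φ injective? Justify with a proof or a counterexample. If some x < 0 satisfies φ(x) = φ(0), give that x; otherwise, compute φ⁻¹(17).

2/3

Both pieces are strictly increasing (slopes 9 and 3), so each is injective on its own interval.
The left piece maps (−∞, 0) onto (−∞, 15); the right piece maps [0, ∞) onto [15, ∞).
These images are disjoint, so no value is attained by both pieces. Thus φ is injective.
Because the two images are disjoint, no x < 0 has φ(x) = φ(0), so we compute φ⁻¹(17): 17 lies in [15, ∞), so solve 3x + 15 = 17: x = (17 − 15)/3 = 2/3.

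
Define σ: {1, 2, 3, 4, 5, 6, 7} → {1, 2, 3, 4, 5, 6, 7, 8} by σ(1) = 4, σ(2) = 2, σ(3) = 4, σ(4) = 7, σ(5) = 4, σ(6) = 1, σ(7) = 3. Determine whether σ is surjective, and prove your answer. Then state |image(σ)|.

No element maps to 5, so σ is not surjective.
The image of σ is {1, 2, 3, 4, 7}, which has 5 elements.

5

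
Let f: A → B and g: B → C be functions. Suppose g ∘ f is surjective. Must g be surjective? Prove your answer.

Let c ∈ C. Since g ∘ f is surjective, some a ∈ A has g(f(a)) = c. Then b = f(a) ∈ B satisfies g(b) = c. So g is surjective.

surjective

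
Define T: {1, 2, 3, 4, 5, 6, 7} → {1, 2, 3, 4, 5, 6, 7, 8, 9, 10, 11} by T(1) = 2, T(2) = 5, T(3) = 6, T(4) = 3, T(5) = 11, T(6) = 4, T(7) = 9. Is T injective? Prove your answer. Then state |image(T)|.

7

The values T(1), …, T(7) are 2, 5, 6, 3, 11, 4, 9 — all distinct.
So T(a) = T(b) only when a = b, and T is injective.
The image of T is {2, 3, 4, 5, 6, 9, 11}, which has 7 elements.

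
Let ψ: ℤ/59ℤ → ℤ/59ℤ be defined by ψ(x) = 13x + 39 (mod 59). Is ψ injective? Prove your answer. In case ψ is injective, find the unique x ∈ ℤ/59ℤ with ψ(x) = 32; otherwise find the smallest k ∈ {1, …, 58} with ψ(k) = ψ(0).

Recall that ψ is injective when ψ(x_1) = ψ(x_2) forces x_1 = x_2.
Suppose ψ(x_1) = ψ(x_2) in ℤ/59ℤ. Then 13x_1 + 39 ≡ 13x_2 + 39 (mod 59), so 13(x_1 − x_2) ≡ 0 (mod 59).
Since gcd(13, 59) = 1, 13 is invertible modulo 59, hence x_1 − x_2 ≡ 0 (mod 59), i.e. x_1 = x_2.
Therefore ψ is injective.
We now compute 13⁻¹ mod 59 explicitly. Euclid's algorithm: 59 = 4·13 + 7, 13 = 1·7 + 6, 7 = 1·6 + 1; back-substituting gives 1 = 50·13 − 11·59, so 13⁻¹ ≡ 50 (mod 59).
Since ψ is injective, we find ψ⁻¹(32): we need 13x ≡ 32 − 39 ≡ 52 (mod 59). Using 13⁻¹ = 50: x ≡ 50·52 = 2600 = 44·59 + 4, so x = 4.
Check: ψ(4) = 13·4 + 39 = 91 = 1·59 + 32 ≡ 32 (mod 59).

4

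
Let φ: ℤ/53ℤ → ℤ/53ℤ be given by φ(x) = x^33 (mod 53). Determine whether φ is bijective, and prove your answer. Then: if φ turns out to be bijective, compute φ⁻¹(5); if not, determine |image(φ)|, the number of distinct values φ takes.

Since 53 is prime, the nonzero elements of ℤ/53ℤ form a cyclic group of order 52.
As gcd(33, 52) = 1, raising to the 33rd power is a bijection on this group: if s^33 ≡ t^33 then (st^{−1})^33 = 1, and the only element of order dividing gcd(33, 52) = 1 is 1, so s = t.
With φ(0) = 0 this makes φ injective on all of ℤ/53ℤ, hence bijective (finite equal-size domain and codomain). In particular φ is bijective.
Since φ is bijective, we find the preimage of 5. The inverse of x ↦ x^33 on (ℤ/53ℤ)^× is x ↦ x^41, because 33·41 = 1353 = 26·52 + 1 ≡ 1 (mod 52) and x^{52} = 1 for x ≠ 0 (Fermat). So φ⁻¹(5) = 5^41 mod 53.
Repeated squaring mod 53: 5^1 ≡ 5, 5^2 ≡ 5² = 25, 5^4 ≡ 25² = 625 ≡ 42, 5^8 ≡ 42² = 1764 ≡ 15, 5^16 ≡ 15² = 225 ≡ 13, 5^32 ≡ 13² = 169 ≡ 10. Since 41 = 32 + 8 + 1, 5^41 ≡ 10·15·5: 10·15 = 150 ≡ 44, then 44·5 = 220 ≡ 8. So 5^41 ≡ 8 (mod 53).
Hence φ⁻¹(5) = 8.

8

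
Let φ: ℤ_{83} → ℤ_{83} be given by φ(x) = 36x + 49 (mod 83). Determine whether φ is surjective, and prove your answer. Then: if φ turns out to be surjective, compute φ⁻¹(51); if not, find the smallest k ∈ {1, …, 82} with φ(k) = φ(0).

Since gcd(36, 83) = 1, 36 is invertible modulo 83. Euclid's algorithm: 83 = 2·36 + 11, 36 = 3·11 + 3, 11 = 3·3 + 2, 3 = 1·2 + 1; back-substituting gives 1 = 30·36 − 13·83, so 36⁻¹ ≡ 30 (mod 83).
For any y ∈ ℤ_{83}, x = 30(y − 49) mod 83 satisfies φ(x) = 36·30(y − 49) + 49 ≡ y (since 36·30 ≡ 1 mod 83). So every y has a preimage.
Therefore φ is surjective.
Since φ is surjective, we find φ⁻¹(51): we need 36x ≡ 51 − 49 ≡ 2 (mod 83). Using 36⁻¹ = 30: x ≡ 30·2 = 60, so x = 60.
Check: φ(60) = 36·60 + 49 = 2209 = 26·83 + 51 ≡ 51 (mod 83).

60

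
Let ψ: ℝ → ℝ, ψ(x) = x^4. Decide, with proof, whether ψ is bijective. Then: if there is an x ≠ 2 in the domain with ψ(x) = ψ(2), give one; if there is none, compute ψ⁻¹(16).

-2

ψ(2) = 16 = (−2)^4 = ψ(−2) (since 4 is even), with 2 ≠ −2. So ψ is not injective, hence not bijective.
For the follow-up, such an x exists: taking x = −2 ∈ ℝ gives ψ(−2) = 16 = ψ(2) with −2 ≠ 2.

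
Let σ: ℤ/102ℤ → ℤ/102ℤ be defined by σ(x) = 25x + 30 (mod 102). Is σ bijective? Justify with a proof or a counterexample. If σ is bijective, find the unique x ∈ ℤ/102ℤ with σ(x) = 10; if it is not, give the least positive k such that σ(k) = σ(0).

Recall: σ is injective when σ(s) = σ(t) forces s = t.
Suppose σ(s) = σ(t) in ℤ/102ℤ. Then 25s + 30 ≡ 25t + 30 (mod 102), hence 25(s − t) ≡ 0 (mod 102).
Since gcd(25, 102) = 1, 25 is invertible modulo 102, so s − t ≡ 0 (mod 102), i.e. s = t.
We now compute 25⁻¹ mod 102 explicitly. Euclid's algorithm: 102 = 4·25 + 2, 25 = 12·2 + 1; back-substituting gives 1 = 49·25 − 12·102, so 25⁻¹ ≡ 49 (mod 102).
For any y ∈ ℤ/102ℤ, x = 49(y − 30) mod 102 satisfies σ(x) = 25·49(y − 30) + 30 ≡ y (since 25·49 ≡ 1 mod 102). So every y has a preimage.
So σ is bijective.
Since σ is bijective, we compute σ⁻¹(10): solve 25x + 30 ≡ 10 (mod 102), i.e. 25x ≡ 82 (mod 102).
Multiplying by 25⁻¹ = 49 gives x ≡ 49·82 = 4018 = 39·102 + 40 ≡ 40 (mod 102).
Check: σ(40) = 25·40 + 30 = 1030 = 10·102 + 10 ≡ 10 (mod 102).

40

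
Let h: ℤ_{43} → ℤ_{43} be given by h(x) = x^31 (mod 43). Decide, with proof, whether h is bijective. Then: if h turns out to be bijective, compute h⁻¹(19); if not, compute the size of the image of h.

Since 43 is prime, the nonzero elements of ℤ_{43} form a cyclic group of order 42.
As gcd(31, 42) = 1, raising to the 31st power is a bijection on this group: if x_1^31 ≡ x_2^31 then (x_1x_2^{−1})^31 = 1, and the only element of order dividing gcd(31, 42) = 1 is 1, so x_1 = x_2.
With h(0) = 0 this makes h injective on all of ℤ_{43}, hence bijective (finite equal-size domain and codomain). In particular h is bijective.
Since h is bijective, we find the preimage of 19. The inverse of x ↦ x^31 on (ℤ_{43})^× is x ↦ x^19, because 31·19 = 589 = 14·42 + 1 ≡ 1 (mod 42) and x^{42} = 1 for x ≠ 0 (Fermat). So h⁻¹(19) = 19^19 mod 43.
Repeated squaring mod 43: 19^1 ≡ 19, 19^2 ≡ 19² = 361 ≡ 17, 19^4 ≡ 17² = 289 ≡ 31, 19^8 ≡ 31² = 961 ≡ 15, 19^16 ≡ 15² = 225 ≡ 10. Since 19 = 16 + 2 + 1, 19^19 ≡ 10·17·19: 10·17 = 170 ≡ 41, then 41·19 = 779 ≡ 5. So 19^19 ≡ 5 (mod 43).
Hence h⁻¹(19) = 5.

5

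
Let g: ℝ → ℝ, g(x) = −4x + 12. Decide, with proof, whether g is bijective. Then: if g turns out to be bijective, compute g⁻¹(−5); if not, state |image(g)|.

Suppose g(x_1) = g(x_2). Then −4x_1 + 12 = −4x_2 + 12, so −4x_1 = −4x_2, thus x_1 = x_2.
For any y ∈ ℝ, x = (y − 12)/(−4) satisfies g(x) = y.
Hence g is bijective.
Since g is bijective, we compute g⁻¹(−5) = (−5 − 12)/(−4) = 17/4.

17/4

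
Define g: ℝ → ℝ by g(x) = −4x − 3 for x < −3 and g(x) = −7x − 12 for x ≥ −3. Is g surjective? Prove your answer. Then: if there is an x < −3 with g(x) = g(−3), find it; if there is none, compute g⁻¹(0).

-12/7

Both pieces are strictly decreasing (slopes −4 and −7), so each is injective on its own interval.
The left piece maps (−∞, −3) onto (9, ∞); the right piece maps [−3, ∞) onto (−∞, 9].
These images together cover ℝ, so g is surjective.
Because the two images are disjoint, no x < −3 has g(x) = g(−3), so we compute g⁻¹(0): 0 lies in (−∞, 9], so solve −7x − 12 = 0: x = (0 + 12)/(−7) = −12/7.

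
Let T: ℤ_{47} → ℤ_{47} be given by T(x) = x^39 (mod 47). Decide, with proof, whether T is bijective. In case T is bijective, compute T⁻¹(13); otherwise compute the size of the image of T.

23

Since 47 is prime, the nonzero elements of ℤ_{47} form a cyclic group of order 46.
As gcd(39, 46) = 1, raising to the 39th power is a bijection on this group: if s^39 ≡ t^39 then (st^{−1})^39 = 1, and the only element of order dividing gcd(39, 46) = 1 is 1, so s = t.
With T(0) = 0 this makes T injective on all of ℤ_{47}, hence bijective (finite equal-size domain and codomain). In particular T is bijective.
Since T is bijective, we find the preimage of 13. The inverse of x ↦ x^39 on (ℤ_{47})^× is x ↦ x^13, because 39·13 = 507 = 11·46 + 1 ≡ 1 (mod 46) and x^{46} = 1 for x ≠ 0 (Fermat). So T⁻¹(13) = 13^13 mod 47.
Repeated squaring mod 47: 13^1 ≡ 13, 13^2 ≡ 13² = 169 ≡ 28, 13^4 ≡ 28² = 784 ≡ 32, 13^8 ≡ 32² = 1024 ≡ 37. Since 13 = 8 + 4 + 1, 13^13 ≡ 37·32·13: 37·32 = 1184 ≡ 9, then 9·13 = 117 ≡ 23. So 13^13 ≡ 23 (mod 47).
Hence T⁻¹(13) = 23.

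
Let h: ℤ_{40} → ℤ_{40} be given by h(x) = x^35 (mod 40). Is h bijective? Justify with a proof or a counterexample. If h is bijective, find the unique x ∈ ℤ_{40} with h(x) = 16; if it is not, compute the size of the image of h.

h(0) = 0^35 = 0.
h(10): Repeated squaring mod 40: 10^1 ≡ 10, 10^2 ≡ 10² = 100 ≡ 20, 10^4 ≡ 20² = 400 ≡ 0, 10^8 ≡ 0² = 0, 10^16 ≡ 0² = 0, 10^32 ≡ 0² = 0. Since 35 = 32 + 2 + 1, 10^35 ≡ 0·20·10: 0·20 = 0, then 0·10 = 0. So 10^35 ≡ 0 (mod 40).
So h(0) = h(10) = 0 while 0 ≠ 10, so h is not injective, hence not bijective.
Since h is not bijective, we determine |image(h)|. Computing x^35 mod 40 for each x (by repeated squaring, reducing mod 40 at every step), the values h(0), h(1), …, h(39) are: 0, 1, 8, 27, 24, 5, 16, 23, 32, 9, 0, 11, 8, 37, 24, 15, 16, 33, 32, 19, 0, 21, 8, 7, 24, 25, 16, 3, 32, 29, 0, 31, 8, 17, 24, 35, 16, 13, 32, 39.
The distinct values are {0, 1, 3, 5, 7, 8, 9, 11, 13, 15, 16, 17, 19, 21, 23, 24, 25, 27, 29, 31, 32, 33, 35, 37, 39}; there are 25 of them.

25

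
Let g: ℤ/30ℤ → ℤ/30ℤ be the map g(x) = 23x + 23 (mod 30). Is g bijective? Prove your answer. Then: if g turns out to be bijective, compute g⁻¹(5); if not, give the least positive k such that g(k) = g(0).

24

Suppose g(u) = g(v) in ℤ/30ℤ. Then 23u + 23 ≡ 23v + 23 (mod 30), therefore 23(u − v) ≡ 0 (mod 30).
Since gcd(23, 30) = 1, 23 is invertible modulo 30, hence u − v ≡ 0 (mod 30), i.e. u = v.
We now compute 23⁻¹ mod 30 explicitly. Euclid's algorithm: 30 = 1·23 + 7, 23 = 3·7 + 2, 7 = 3·2 + 1; back-substituting gives 1 = 17·23 − 13·30, so 23⁻¹ ≡ 17 (mod 30).
Then y ↦ 17(y − 23) is a two-sided inverse to g, so every y ∈ ℤ/30ℤ has a preimage.
Thus g is bijective.
Since g is bijective, we compute g⁻¹(5): solve 23x + 23 ≡ 5 (mod 30), i.e. 23x ≡ 12 (mod 30).
Multiplying by 23⁻¹ = 17 gives x ≡ 17·12 = 204 = 6·30 + 24 ≡ 24 (mod 30).
Check: g(24) = 23·24 + 23 = 575 = 19·30 + 5 ≡ 5 (mod 30).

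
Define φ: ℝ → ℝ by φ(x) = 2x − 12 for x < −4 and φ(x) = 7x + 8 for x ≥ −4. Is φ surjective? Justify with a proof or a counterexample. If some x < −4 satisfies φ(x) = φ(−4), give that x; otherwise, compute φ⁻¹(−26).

Both pieces are strictly increasing (slopes 2 and 7), so each is injective on its own interval.
The left piece maps (−∞, −4) onto (−∞, −20); the right piece maps [−4, ∞) onto [−20, ∞).
These images together cover ℝ, so φ is surjective.
Because the two images are disjoint, no x < −4 has φ(x) = φ(−4), so we compute φ⁻¹(−26): −26 lies in (−∞, −20), so solve 2x − 12 = −26: x = (−26 + 12)/2 = −7.

-7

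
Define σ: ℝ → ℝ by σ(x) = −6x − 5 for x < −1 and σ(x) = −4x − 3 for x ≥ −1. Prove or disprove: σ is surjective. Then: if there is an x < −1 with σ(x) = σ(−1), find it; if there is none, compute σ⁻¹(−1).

Both pieces are strictly decreasing (slopes −6 and −4), so each is injective on its own interval.
The left piece maps (−∞, −1) onto (1, ∞); the right piece maps [−1, ∞) onto (−∞, 1].
These images together cover ℝ, so σ is surjective.
Because the two images are disjoint, no x < −1 has σ(x) = σ(−1), so we compute σ⁻¹(−1): −1 lies in (−∞, 1], so solve −4x − 3 = −1: x = (−1 + 3)/(−4) = −1/2.

-1/2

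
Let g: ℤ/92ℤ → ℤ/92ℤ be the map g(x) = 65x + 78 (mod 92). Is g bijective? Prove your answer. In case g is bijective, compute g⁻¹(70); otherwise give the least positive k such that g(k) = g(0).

If g(a) = g(b), then 65a ≡ 65b (mod 92). Because gcd(65, 92) = 1, we may cancel 65 to get a ≡ b (mod 92).
We now compute 65⁻¹ mod 92 explicitly. Euclid's algorithm: 92 = 1·65 + 27, 65 = 2·27 + 11, 27 = 2·11 + 5, 11 = 2·5 + 1; back-substituting gives 1 = 17·65 − 12·92, so 65⁻¹ ≡ 17 (mod 92).
For any y ∈ ℤ/92ℤ, x = 17(y − 78) mod 92 satisfies g(x) = 65·17(y − 78) + 78 ≡ y (since 65·17 ≡ 1 mod 92). So every y has a preimage.
So g is bijective.
Since g is bijective, we find g⁻¹(70): we need 65x ≡ 70 − 78 ≡ 84 (mod 92). Using 65⁻¹ = 17: x ≡ 17·84 = 1428 = 15·92 + 48, so x = 48.
Check: g(48) = 65·48 + 78 = 3198 = 34·92 + 70 ≡ 70 (mod 92).

48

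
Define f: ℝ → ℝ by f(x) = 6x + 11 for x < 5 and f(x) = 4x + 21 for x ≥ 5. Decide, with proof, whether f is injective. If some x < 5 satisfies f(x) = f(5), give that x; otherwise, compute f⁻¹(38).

Both pieces are strictly increasing (slopes 6 and 4), so each is injective on its own interval.
The left piece maps (−∞, 5) onto (−∞, 41); the right piece maps [5, ∞) onto [41, ∞).
These images are disjoint, so no value is attained by both pieces. Hence f is injective.
Because the two images are disjoint, no x < 5 has f(x) = f(5), so we compute f⁻¹(38): 38 lies in (−∞, 41), so solve 6x + 11 = 38: x = (38 − 11)/6 = 9/2.

9/2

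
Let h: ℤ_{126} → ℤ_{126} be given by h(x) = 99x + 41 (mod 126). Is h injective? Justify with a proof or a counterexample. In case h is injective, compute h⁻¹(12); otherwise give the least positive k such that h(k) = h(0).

We have gcd(99, 126) = 9 > 1. Taking a = 0 and b = 14: h(0) = 41 and h(14) = 99·14 + 41 = 1427 ≡ 41 (mod 126).
So h(0) = h(14) while 0 ≠ 14, thus h is not injective.
Since h is not injective, we find the least positive k with h(k) = h(0): this means 99k ≡ 0 (mod 126), i.e. 126 ∣ 99k. Since gcd(99, 126) = 9, dividing through by 9 this holds exactly when 14 ∣ 11k, and as gcd(11, 14) = 1, exactly when 14 ∣ k.
The smallest positive such k is 14.

14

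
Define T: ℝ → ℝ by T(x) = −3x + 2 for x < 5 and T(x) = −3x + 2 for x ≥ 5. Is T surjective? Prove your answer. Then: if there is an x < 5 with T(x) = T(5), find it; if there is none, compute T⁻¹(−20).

22/3

Both pieces are strictly decreasing (slopes −3 and −3), so each is injective on its own interval.
The left piece maps (−∞, 5) onto (−13, ∞); the right piece maps [5, ∞) onto (−∞, −13].
These images together cover ℝ, so T is surjective.
Because the two images are disjoint, no x < 5 has T(x) = T(5), so we compute T⁻¹(−20): −20 lies in (−∞, −13], so solve −3x + 2 = −20: x = (−20 − 2)/(−3) = 22/3.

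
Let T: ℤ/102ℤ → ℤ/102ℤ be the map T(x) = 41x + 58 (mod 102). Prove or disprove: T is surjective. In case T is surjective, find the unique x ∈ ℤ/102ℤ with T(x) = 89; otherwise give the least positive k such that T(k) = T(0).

Since gcd(41, 102) = 1, 41 is invertible modulo 102. Euclid's algorithm: 102 = 2·41 + 20, 41 = 2·20 + 1; back-substituting gives 1 = 5·41 − 2·102, so 41⁻¹ ≡ 5 (mod 102).
For any y ∈ ℤ/102ℤ, x = 5(y − 58) mod 102 satisfies T(x) = 41·5(y − 58) + 58 ≡ y (since 41·5 ≡ 1 mod 102). So every y has a preimage.
Hence T is surjective.
Since T is surjective, we find T⁻¹(89): we need 41x ≡ 89 − 58 ≡ 31 (mod 102). Using 41⁻¹ = 5: x ≡ 5·31 = 155 = 1·102 + 53, so x = 53.
Check: T(53) = 41·53 + 58 = 2231 = 21·102 + 89 ≡ 89 (mod 102).

53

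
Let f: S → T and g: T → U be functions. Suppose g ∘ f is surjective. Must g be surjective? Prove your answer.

Let c ∈ U. Since g ∘ f is surjective, some a ∈ S has g(f(a)) = c. Then b = f(a) ∈ T satisfies g(b) = c. So g is surjective.

surjective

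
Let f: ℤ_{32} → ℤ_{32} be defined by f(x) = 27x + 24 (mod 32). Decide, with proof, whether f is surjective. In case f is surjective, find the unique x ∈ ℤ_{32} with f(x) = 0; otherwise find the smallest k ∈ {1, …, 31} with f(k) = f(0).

24

Recall: surjectivity means every element of the codomain has a preimage under f.
Since gcd(27, 32) = 1, 27 is invertible modulo 32. Euclid's algorithm: 32 = 1·27 + 5, 27 = 5·5 + 2, 5 = 2·2 + 1; back-substituting gives 1 = 19·27 − 16·32, so 27⁻¹ ≡ 19 (mod 32).
For any y ∈ ℤ_{32}, x = 19(y − 24) mod 32 satisfies f(x) = 27·19(y − 24) + 24 ≡ y (since 27·19 ≡ 1 mod 32). So every y has a preimage.
Therefore f is surjective.
Since f is surjective, we find f⁻¹(0): we need 27x ≡ 0 − 24 ≡ 8 (mod 32). Using 27⁻¹ = 19: x ≡ 19·8 = 152 = 4·32 + 24, so x = 24.
Check: f(24) = 27·24 + 24 = 672 = 21·32 + 0 ≡ 0 (mod 32).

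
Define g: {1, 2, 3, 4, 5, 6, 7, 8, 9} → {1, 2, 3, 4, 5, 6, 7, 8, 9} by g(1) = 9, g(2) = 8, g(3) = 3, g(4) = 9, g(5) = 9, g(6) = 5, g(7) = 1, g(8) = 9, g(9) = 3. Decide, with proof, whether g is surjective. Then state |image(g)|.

No element maps to 2, so g is not surjective.
The image of g is {1, 3, 5, 8, 9}, which has 5 elements.

5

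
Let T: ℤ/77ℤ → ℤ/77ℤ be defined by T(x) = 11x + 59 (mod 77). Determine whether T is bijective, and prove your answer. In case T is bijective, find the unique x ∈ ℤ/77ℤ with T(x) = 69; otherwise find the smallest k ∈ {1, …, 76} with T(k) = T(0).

We have gcd(11, 77) = 11 > 1. Taking a = 0 and b = 7: T(0) = 59 and T(7) = 11·7 + 59 = 136 ≡ 59 (mod 77).
So T(0) = T(7) while 0 ≠ 7, hence T is not injective, hence not bijective.
Since T is not bijective, we find the least positive k with T(k) = T(0): this means 11k ≡ 0 (mod 77), i.e. 77 ∣ 11k. Since gcd(11, 77) = 11, dividing through by 11 this holds exactly when 7 ∣ k.
The smallest positive such k is 7.

7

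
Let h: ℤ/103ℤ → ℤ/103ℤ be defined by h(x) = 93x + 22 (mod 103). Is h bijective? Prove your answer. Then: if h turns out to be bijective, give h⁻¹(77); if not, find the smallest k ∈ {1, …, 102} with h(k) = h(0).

Recall that injectivity means: for all x_1, x_2 in the domain, h(x_1) = h(x_2) implies x_1 = x_2.
If h(x_1) = h(x_2), then 93x_1 ≡ 93x_2 (mod 103). Because gcd(93, 103) = 1, we may cancel 93 to get x_1 ≡ x_2 (mod 103).
We now compute 93⁻¹ mod 103 explicitly. Euclid's algorithm: 103 = 1·93 + 10, 93 = 9·10 + 3, 10 = 3·3 + 1; back-substituting gives 1 = 72·93 − 65·103, so 93⁻¹ ≡ 72 (mod 103).
For any y ∈ ℤ/103ℤ, x = 72(y − 22) mod 103 satisfies h(x) = 93·72(y − 22) + 22 ≡ y (since 93·72 ≡ 1 mod 103). So every y has a preimage.
So h is bijective.
Since h is bijective, we find h⁻¹(77): we need 93x ≡ 77 − 22 ≡ 55 (mod 103). Using 93⁻¹ = 72: x ≡ 72·55 = 3960 = 38·103 + 46, so x = 46.
Check: h(46) = 93·46 + 22 = 4300 = 41·103 + 77 ≡ 77 (mod 103).

46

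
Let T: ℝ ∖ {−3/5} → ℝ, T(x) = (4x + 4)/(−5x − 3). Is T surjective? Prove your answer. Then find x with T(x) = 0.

If T(x) = −4/5, cross-multiplying gives −5(4x + 4) = 4(−5x − 3), which simplifies to −20 = −12 — false.  So −4/5 has no preimage and T is not surjective.
Solving T(x) = 0: cross-multiplying gives 4x + 4 = 0(−5x − 3), which rearranges to 4x = −4, so x = −1.

-1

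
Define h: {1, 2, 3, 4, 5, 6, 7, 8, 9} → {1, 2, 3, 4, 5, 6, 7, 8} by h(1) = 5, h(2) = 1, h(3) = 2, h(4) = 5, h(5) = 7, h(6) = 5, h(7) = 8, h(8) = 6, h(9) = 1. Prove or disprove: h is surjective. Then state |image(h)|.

No element maps to 3, so h is not surjective.
The image of h is {1, 2, 5, 6, 7, 8}, which has 6 elements.

6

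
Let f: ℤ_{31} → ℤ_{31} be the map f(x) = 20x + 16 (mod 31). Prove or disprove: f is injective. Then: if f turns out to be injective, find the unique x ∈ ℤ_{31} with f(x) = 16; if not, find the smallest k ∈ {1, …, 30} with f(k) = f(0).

Suppose f(a) = f(b) in ℤ_{31}. Then 20a + 16 ≡ 20b + 16 (mod 31), therefore 20(a − b) ≡ 0 (mod 31).
Since gcd(20, 31) = 1, 20 is invertible modulo 31, therefore a − b ≡ 0 (mod 31), i.e. a = b.
Hence f is injective.
We now compute 20⁻¹ mod 31 explicitly. Euclid's algorithm: 31 = 1·20 + 11, 20 = 1·11 + 9, 11 = 1·9 + 2, 9 = 4·2 + 1; back-substituting gives 1 = 14·20 − 9·31, so 20⁻¹ ≡ 14 (mod 31).
Since f is injective, we compute f⁻¹(16): solve 20x + 16 ≡ 16 (mod 31), i.e. 20x ≡ 0 (mod 31).
Multiplying by 20⁻¹ = 14 gives x ≡ 14·0 = 0 ≡ 0 (mod 31).
Check: f(0) = 20·0 + 16 = 16 ≡ 16 (mod 31).

0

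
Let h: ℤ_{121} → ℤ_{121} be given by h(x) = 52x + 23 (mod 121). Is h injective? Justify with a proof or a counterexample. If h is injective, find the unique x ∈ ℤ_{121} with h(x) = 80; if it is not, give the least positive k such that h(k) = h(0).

36

Recall that h is injective when h(x_1) = h(x_2) forces x_1 = x_2.
Suppose h(x_1) = h(x_2) in ℤ_{121}. Then 52x_1 + 23 ≡ 52x_2 + 23 (mod 121), thus 52(x_1 − x_2) ≡ 0 (mod 121).
Since gcd(52, 121) = 1, 52 is invertible modulo 121, so x_1 − x_2 ≡ 0 (mod 121), i.e. x_1 = x_2.
Hence h is injective.
We now compute 52⁻¹ mod 121 explicitly. Euclid's algorithm: 121 = 2·52 + 17, 52 = 3·17 + 1; back-substituting gives 1 = 7·52 − 3·121, so 52⁻¹ ≡ 7 (mod 121).
Since h is injective, we find h⁻¹(80): we need 52x ≡ 80 − 23 ≡ 57 (mod 121). Using 52⁻¹ = 7: x ≡ 7·57 = 399 = 3·121 + 36, so x = 36.
Check: h(36) = 52·36 + 23 = 1895 = 15·121 + 80 ≡ 80 (mod 121).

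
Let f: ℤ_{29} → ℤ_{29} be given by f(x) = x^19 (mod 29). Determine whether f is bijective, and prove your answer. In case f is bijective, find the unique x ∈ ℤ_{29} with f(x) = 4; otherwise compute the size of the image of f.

Since 29 is prime, the nonzero elements of ℤ_{29} form a cyclic group of order 28.
As gcd(19, 28) = 1, raising to the 19th power is a bijection on this group: if x_1^19 ≡ x_2^19 then (x_1x_2^{−1})^19 = 1, and the only element of order dividing gcd(19, 28) = 1 is 1, so x_1 = x_2.
With f(0) = 0 this makes f injective on all of ℤ_{29}, hence bijective (finite equal-size domain and codomain). In particular f is bijective.
Since f is bijective, we find the preimage of 4. The inverse of x ↦ x^19 on (ℤ_{29})^× is x ↦ x^3, because 19·3 = 57 = 2·28 + 1 ≡ 1 (mod 28) and x^{28} = 1 for x ≠ 0 (Fermat). So f⁻¹(4) = 4^3 mod 29.
Repeated squaring mod 29: 4^1 ≡ 4, 4^2 ≡ 4² = 16. Since 3 = 2 + 1, 4^3 ≡ 16·4: 16·4 = 64 ≡ 6. So 4^3 ≡ 6 (mod 29).
Hence f⁻¹(4) = 6.

6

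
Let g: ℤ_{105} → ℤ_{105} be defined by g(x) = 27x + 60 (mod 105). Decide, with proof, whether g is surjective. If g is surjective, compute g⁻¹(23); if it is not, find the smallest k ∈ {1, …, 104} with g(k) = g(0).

35

Since gcd(27, 105) = 3, we have 27x ≡ 0 (mod 3) for all x, so g(x) ≡ 0 (mod 3).
But 1 ≢ 0 (mod 3), so 1 ∈ ℤ_{105} has no preimage. Hence g is not surjective.
Since g is not surjective, we find the least positive k with g(k) = g(0): this means 27k ≡ 0 (mod 105), i.e. 105 ∣ 27k. Since gcd(27, 105) = 3, dividing through by 3 this holds exactly when 35 ∣ 9k, and as gcd(9, 35) = 1, exactly when 35 ∣ k.
The smallest positive such k is 35.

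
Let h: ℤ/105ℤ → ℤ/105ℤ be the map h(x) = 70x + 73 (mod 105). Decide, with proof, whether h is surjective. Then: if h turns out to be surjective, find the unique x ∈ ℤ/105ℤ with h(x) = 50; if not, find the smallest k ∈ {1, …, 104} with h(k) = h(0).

3

Since gcd(70, 105) = 35, we have 70x ≡ 0 (mod 35) for all x, so h(x) ≡ 3 (mod 35).
But 0 ≢ 3 (mod 35), so 0 ∈ ℤ/105ℤ has no preimage. So h is not surjective.
Since h is not surjective, we find the least positive k with h(k) = h(0): this means 70k ≡ 0 (mod 105), i.e. 105 ∣ 70k. Since gcd(70, 105) = 35, dividing through by 35 this holds exactly when 3 ∣ 2k, and as gcd(2, 3) = 1, exactly when 3 ∣ k.
The smallest positive such k is 3.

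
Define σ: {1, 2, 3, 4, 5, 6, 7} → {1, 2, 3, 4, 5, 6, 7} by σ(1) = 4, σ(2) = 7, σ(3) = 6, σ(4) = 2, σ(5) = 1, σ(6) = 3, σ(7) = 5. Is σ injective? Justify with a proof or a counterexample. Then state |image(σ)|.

7

The values σ(1), …, σ(7) are 4, 7, 6, 2, 1, 3, 5 — all distinct.
So σ(x_1) = σ(x_2) only when x_1 = x_2, and σ is injective.
The image of σ is {1, 2, 3, 4, 5, 6, 7}, which has 7 elements.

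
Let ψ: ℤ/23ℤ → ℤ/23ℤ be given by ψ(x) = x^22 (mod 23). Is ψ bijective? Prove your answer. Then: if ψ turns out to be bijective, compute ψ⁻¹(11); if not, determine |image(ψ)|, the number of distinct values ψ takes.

ψ(1) = 1^22 = 1.
ψ(2): Repeated squaring mod 23: 2^1 ≡ 2, 2^2 ≡ 2² = 4, 2^4 ≡ 4² = 16, 2^8 ≡ 16² = 256 ≡ 3, 2^16 ≡ 3² = 9. Since 22 = 16 + 4 + 2, 2^22 ≡ 9·16·4: 9·16 = 144 ≡ 6, then 6·4 = 24 ≡ 1. So 2^22 ≡ 1 (mod 23).
So ψ(1) = ψ(2) = 1 while 1 ≠ 2, hence ψ is not injective, hence not bijective.
Since ψ is not bijective, we determine |image(ψ)|. Computing x^22 mod 23 for each x (by repeated squaring, reducing mod 23 at every step), the values ψ(0), ψ(1), …, ψ(22) are: 0, 1, 1, 1, 1, 1, 1, 1, 1, 1, 1, 1, 1, 1, 1, 1, 1, 1, 1, 1, 1, 1, 1.
The distinct values are {0, 1}; there are 2 of them.

2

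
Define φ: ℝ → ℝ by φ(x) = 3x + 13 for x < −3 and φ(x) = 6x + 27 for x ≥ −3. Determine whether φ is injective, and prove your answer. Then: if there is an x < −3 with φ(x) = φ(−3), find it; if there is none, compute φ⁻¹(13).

Both pieces are strictly increasing (slopes 3 and 6), so each is injective on its own interval.
The left piece maps (−∞, −3) onto (−∞, 4); the right piece maps [−3, ∞) onto [9, ∞).
These images are disjoint, so no value is attained by both pieces. Hence φ is injective.
Because the two images are disjoint, no x < −3 has φ(x) = φ(−3), so we compute φ⁻¹(13): 13 lies in [9, ∞), so solve 6x + 27 = 13: x = (13 − 27)/6 = −7/3.

-7/3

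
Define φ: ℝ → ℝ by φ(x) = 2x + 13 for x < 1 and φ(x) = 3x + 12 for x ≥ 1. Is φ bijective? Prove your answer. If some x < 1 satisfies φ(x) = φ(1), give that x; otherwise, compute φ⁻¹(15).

1

Both pieces are strictly increasing (slopes 2 and 3), so each is injective on its own interval.
The left piece maps (−∞, 1) onto (−∞, 15); the right piece maps [1, ∞) onto [15, ∞).
Since 15 = 15, the images partition ℝ: φ is injective and surjective, hence bijective.
Because the two images are disjoint, no x < 1 has φ(x) = φ(1), so we compute φ⁻¹(15): 15 lies in [15, ∞), so solve 3x + 12 = 15: x = (15 − 12)/3 = 1.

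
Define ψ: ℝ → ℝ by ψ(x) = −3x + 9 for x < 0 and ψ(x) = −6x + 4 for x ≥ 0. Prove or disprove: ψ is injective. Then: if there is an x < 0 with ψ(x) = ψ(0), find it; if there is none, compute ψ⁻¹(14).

Both pieces are strictly decreasing (slopes −3 and −6), so each is injective on its own interval.
The left piece maps (−∞, 0) onto (9, ∞); the right piece maps [0, ∞) onto (−∞, 4].
These images are disjoint, so no value is attained by both pieces. Thus ψ is injective.
Because the two images are disjoint, no x < 0 has ψ(x) = ψ(0), so we compute ψ⁻¹(14): 14 lies in (9, ∞), so solve −3x + 9 = 14: x = (14 − 9)/(−3) = −5/3.

-5/3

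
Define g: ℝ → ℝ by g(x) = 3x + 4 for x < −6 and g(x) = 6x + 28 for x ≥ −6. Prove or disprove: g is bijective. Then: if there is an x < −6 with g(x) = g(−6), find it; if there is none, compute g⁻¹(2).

Both pieces are strictly increasing (slopes 3 and 6), so each is injective on its own interval.
The left piece maps (−∞, −6) onto (−∞, −14); the right piece maps [−6, ∞) onto [−8, ∞).
The images leave a gap (−14 has no preimage), so g is not surjective, hence not bijective.
Because the two images are disjoint, no x < −6 has g(x) = g(−6), so we compute g⁻¹(2): 2 lies in [−8, ∞), so solve 6x + 28 = 2: x = (2 − 28)/6 = −13/3.

-13/3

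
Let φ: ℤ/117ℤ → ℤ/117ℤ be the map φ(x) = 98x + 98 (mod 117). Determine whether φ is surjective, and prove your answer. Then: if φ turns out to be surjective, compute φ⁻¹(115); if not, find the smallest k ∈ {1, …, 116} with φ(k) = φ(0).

Recall: φ is surjective if every y in the codomain equals φ(x) for some x in the domain.
Since gcd(98, 117) = 1, 98 is invertible modulo 117. Euclid's algorithm: 117 = 1·98 + 19, 98 = 5·19 + 3, 19 = 6·3 + 1; back-substituting gives 1 = 80·98 − 67·117, so 98⁻¹ ≡ 80 (mod 117).
Then y ↦ 80(y − 98) is a two-sided inverse to φ, so every y ∈ ℤ/117ℤ has a preimage.
Hence φ is surjective.
Since φ is surjective, we find φ⁻¹(115): we need 98x ≡ 115 − 98 ≡ 17 (mod 117). Using 98⁻¹ = 80: x ≡ 80·17 = 1360 = 11·117 + 73, so x = 73.
Check: φ(73) = 98·73 + 98 = 7252 = 61·117 + 115 ≡ 115 (mod 117).

73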